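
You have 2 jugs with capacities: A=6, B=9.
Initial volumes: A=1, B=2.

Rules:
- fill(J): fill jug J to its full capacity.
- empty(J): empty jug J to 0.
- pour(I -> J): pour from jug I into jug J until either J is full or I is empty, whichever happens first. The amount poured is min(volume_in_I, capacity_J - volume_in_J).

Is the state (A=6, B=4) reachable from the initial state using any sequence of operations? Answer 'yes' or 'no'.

Answer: yes

Derivation:
BFS from (A=1, B=2):
  1. fill(B) -> (A=1 B=9)
  2. pour(B -> A) -> (A=6 B=4)
Target reached → yes.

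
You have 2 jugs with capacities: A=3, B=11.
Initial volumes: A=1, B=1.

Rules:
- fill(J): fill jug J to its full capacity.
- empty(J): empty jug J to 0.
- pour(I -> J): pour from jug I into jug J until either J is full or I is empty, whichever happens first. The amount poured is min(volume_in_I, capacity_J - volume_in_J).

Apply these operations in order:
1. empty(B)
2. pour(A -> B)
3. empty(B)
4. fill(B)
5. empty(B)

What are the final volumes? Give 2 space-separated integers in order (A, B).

Step 1: empty(B) -> (A=1 B=0)
Step 2: pour(A -> B) -> (A=0 B=1)
Step 3: empty(B) -> (A=0 B=0)
Step 4: fill(B) -> (A=0 B=11)
Step 5: empty(B) -> (A=0 B=0)

Answer: 0 0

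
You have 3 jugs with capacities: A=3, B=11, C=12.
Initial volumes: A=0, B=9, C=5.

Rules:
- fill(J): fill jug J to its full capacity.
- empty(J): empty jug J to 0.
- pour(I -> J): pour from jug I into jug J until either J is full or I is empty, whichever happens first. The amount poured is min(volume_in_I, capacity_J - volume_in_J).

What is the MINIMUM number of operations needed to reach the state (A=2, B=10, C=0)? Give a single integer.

Answer: 7

Derivation:
BFS from (A=0, B=9, C=5). One shortest path:
  1. pour(C -> A) -> (A=3 B=9 C=2)
  2. empty(A) -> (A=0 B=9 C=2)
  3. pour(C -> A) -> (A=2 B=9 C=0)
  4. fill(C) -> (A=2 B=9 C=12)
  5. pour(C -> B) -> (A=2 B=11 C=10)
  6. empty(B) -> (A=2 B=0 C=10)
  7. pour(C -> B) -> (A=2 B=10 C=0)
Reached target in 7 moves.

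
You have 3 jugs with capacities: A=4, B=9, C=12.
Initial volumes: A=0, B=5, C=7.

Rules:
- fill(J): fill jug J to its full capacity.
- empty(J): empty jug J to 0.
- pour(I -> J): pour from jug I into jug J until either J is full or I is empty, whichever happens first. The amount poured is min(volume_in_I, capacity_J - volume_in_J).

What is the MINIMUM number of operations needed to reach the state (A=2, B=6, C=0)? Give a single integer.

Answer: 7

Derivation:
BFS from (A=0, B=5, C=7). One shortest path:
  1. pour(B -> A) -> (A=4 B=1 C=7)
  2. pour(A -> C) -> (A=0 B=1 C=11)
  3. pour(B -> A) -> (A=1 B=0 C=11)
  4. pour(C -> B) -> (A=1 B=9 C=2)
  5. pour(B -> A) -> (A=4 B=6 C=2)
  6. empty(A) -> (A=0 B=6 C=2)
  7. pour(C -> A) -> (A=2 B=6 C=0)
Reached target in 7 moves.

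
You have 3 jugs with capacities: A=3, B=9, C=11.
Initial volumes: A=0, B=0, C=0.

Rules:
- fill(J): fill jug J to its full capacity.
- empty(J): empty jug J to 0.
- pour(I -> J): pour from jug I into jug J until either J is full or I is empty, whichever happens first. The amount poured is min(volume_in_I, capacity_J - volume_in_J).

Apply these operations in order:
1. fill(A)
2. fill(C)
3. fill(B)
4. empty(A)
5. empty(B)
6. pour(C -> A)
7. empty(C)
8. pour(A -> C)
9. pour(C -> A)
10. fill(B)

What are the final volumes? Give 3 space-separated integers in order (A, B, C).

Step 1: fill(A) -> (A=3 B=0 C=0)
Step 2: fill(C) -> (A=3 B=0 C=11)
Step 3: fill(B) -> (A=3 B=9 C=11)
Step 4: empty(A) -> (A=0 B=9 C=11)
Step 5: empty(B) -> (A=0 B=0 C=11)
Step 6: pour(C -> A) -> (A=3 B=0 C=8)
Step 7: empty(C) -> (A=3 B=0 C=0)
Step 8: pour(A -> C) -> (A=0 B=0 C=3)
Step 9: pour(C -> A) -> (A=3 B=0 C=0)
Step 10: fill(B) -> (A=3 B=9 C=0)

Answer: 3 9 0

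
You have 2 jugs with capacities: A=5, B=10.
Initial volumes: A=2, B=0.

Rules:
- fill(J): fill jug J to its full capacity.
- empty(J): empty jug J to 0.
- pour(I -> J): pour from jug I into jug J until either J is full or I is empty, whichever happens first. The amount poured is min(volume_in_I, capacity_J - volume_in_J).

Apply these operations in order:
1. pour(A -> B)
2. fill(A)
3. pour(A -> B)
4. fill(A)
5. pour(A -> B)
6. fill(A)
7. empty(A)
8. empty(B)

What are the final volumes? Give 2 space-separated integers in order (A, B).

Step 1: pour(A -> B) -> (A=0 B=2)
Step 2: fill(A) -> (A=5 B=2)
Step 3: pour(A -> B) -> (A=0 B=7)
Step 4: fill(A) -> (A=5 B=7)
Step 5: pour(A -> B) -> (A=2 B=10)
Step 6: fill(A) -> (A=5 B=10)
Step 7: empty(A) -> (A=0 B=10)
Step 8: empty(B) -> (A=0 B=0)

Answer: 0 0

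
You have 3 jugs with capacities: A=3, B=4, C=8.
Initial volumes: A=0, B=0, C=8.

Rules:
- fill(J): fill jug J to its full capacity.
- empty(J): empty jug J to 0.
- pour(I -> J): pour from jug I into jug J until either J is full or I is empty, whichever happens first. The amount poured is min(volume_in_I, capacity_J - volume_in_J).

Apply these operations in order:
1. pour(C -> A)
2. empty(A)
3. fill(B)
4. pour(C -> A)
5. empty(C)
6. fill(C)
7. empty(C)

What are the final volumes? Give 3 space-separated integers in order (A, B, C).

Answer: 3 4 0

Derivation:
Step 1: pour(C -> A) -> (A=3 B=0 C=5)
Step 2: empty(A) -> (A=0 B=0 C=5)
Step 3: fill(B) -> (A=0 B=4 C=5)
Step 4: pour(C -> A) -> (A=3 B=4 C=2)
Step 5: empty(C) -> (A=3 B=4 C=0)
Step 6: fill(C) -> (A=3 B=4 C=8)
Step 7: empty(C) -> (A=3 B=4 C=0)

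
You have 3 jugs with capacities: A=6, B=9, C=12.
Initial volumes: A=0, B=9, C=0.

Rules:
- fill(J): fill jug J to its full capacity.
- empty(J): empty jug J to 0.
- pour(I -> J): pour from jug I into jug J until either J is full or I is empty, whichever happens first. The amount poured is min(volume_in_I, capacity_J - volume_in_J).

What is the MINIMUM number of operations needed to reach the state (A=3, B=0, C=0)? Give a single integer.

BFS from (A=0, B=9, C=0). One shortest path:
  1. pour(B -> A) -> (A=6 B=3 C=0)
  2. empty(A) -> (A=0 B=3 C=0)
  3. pour(B -> A) -> (A=3 B=0 C=0)
Reached target in 3 moves.

Answer: 3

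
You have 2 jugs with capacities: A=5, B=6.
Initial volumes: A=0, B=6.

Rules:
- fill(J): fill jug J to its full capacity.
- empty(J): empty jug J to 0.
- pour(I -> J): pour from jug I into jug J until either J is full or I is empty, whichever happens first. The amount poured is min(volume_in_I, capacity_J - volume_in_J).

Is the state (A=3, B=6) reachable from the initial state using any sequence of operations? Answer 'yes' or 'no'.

BFS from (A=0, B=6):
  1. fill(A) -> (A=5 B=6)
  2. empty(B) -> (A=5 B=0)
  3. pour(A -> B) -> (A=0 B=5)
  4. fill(A) -> (A=5 B=5)
  5. pour(A -> B) -> (A=4 B=6)
  6. empty(B) -> (A=4 B=0)
  7. pour(A -> B) -> (A=0 B=4)
  8. fill(A) -> (A=5 B=4)
  9. pour(A -> B) -> (A=3 B=6)
Target reached → yes.

Answer: yes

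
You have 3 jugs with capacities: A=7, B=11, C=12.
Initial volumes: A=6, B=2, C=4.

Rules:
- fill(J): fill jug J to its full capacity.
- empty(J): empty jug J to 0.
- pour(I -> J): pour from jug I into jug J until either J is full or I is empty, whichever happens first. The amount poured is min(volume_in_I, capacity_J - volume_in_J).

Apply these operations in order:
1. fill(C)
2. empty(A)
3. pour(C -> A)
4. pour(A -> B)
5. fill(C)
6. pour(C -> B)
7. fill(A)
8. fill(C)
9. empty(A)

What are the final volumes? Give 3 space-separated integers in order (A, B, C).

Step 1: fill(C) -> (A=6 B=2 C=12)
Step 2: empty(A) -> (A=0 B=2 C=12)
Step 3: pour(C -> A) -> (A=7 B=2 C=5)
Step 4: pour(A -> B) -> (A=0 B=9 C=5)
Step 5: fill(C) -> (A=0 B=9 C=12)
Step 6: pour(C -> B) -> (A=0 B=11 C=10)
Step 7: fill(A) -> (A=7 B=11 C=10)
Step 8: fill(C) -> (A=7 B=11 C=12)
Step 9: empty(A) -> (A=0 B=11 C=12)

Answer: 0 11 12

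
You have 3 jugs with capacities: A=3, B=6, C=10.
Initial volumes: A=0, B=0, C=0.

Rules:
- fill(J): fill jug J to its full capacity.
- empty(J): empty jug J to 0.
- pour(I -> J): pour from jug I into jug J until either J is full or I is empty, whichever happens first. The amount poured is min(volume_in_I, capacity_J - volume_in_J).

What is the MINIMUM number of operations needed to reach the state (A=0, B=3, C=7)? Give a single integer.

BFS from (A=0, B=0, C=0). One shortest path:
  1. fill(C) -> (A=0 B=0 C=10)
  2. pour(C -> A) -> (A=3 B=0 C=7)
  3. pour(A -> B) -> (A=0 B=3 C=7)
Reached target in 3 moves.

Answer: 3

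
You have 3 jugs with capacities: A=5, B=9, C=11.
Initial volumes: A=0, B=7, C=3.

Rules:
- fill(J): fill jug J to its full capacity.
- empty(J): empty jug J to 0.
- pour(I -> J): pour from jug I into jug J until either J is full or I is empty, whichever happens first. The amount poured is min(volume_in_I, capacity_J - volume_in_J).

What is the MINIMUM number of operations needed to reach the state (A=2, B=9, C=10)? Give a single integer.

BFS from (A=0, B=7, C=3). One shortest path:
  1. pour(B -> A) -> (A=5 B=2 C=3)
  2. pour(A -> C) -> (A=0 B=2 C=8)
  3. pour(B -> A) -> (A=2 B=0 C=8)
  4. pour(C -> B) -> (A=2 B=8 C=0)
  5. fill(C) -> (A=2 B=8 C=11)
  6. pour(C -> B) -> (A=2 B=9 C=10)
Reached target in 6 moves.

Answer: 6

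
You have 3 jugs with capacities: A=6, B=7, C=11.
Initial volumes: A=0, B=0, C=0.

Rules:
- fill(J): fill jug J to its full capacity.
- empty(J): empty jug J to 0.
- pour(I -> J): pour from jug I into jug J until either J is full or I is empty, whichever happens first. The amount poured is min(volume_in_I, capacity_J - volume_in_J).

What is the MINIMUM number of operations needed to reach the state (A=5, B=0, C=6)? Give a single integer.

BFS from (A=0, B=0, C=0). One shortest path:
  1. fill(C) -> (A=0 B=0 C=11)
  2. pour(C -> A) -> (A=6 B=0 C=5)
  3. pour(A -> B) -> (A=0 B=6 C=5)
  4. pour(C -> A) -> (A=5 B=6 C=0)
  5. pour(B -> C) -> (A=5 B=0 C=6)
Reached target in 5 moves.

Answer: 5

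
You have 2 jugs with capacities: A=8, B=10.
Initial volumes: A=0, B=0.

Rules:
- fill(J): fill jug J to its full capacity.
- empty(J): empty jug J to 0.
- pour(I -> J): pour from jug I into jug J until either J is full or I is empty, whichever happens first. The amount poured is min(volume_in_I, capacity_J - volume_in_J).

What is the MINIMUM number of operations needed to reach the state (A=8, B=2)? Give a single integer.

BFS from (A=0, B=0). One shortest path:
  1. fill(B) -> (A=0 B=10)
  2. pour(B -> A) -> (A=8 B=2)
Reached target in 2 moves.

Answer: 2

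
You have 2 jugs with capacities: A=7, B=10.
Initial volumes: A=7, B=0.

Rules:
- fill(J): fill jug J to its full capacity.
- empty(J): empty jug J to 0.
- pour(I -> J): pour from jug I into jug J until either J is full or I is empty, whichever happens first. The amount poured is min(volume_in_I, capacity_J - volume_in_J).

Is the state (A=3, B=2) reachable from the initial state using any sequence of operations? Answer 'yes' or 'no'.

BFS explored all 34 reachable states.
Reachable set includes: (0,0), (0,1), (0,2), (0,3), (0,4), (0,5), (0,6), (0,7), (0,8), (0,9), (0,10), (1,0) ...
Target (A=3, B=2) not in reachable set → no.

Answer: no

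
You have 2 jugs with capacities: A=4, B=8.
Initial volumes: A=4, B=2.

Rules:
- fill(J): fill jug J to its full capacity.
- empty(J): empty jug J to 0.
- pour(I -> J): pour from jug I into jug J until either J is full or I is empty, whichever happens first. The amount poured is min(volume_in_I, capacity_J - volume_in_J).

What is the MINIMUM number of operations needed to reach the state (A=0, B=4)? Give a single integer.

BFS from (A=4, B=2). One shortest path:
  1. empty(B) -> (A=4 B=0)
  2. pour(A -> B) -> (A=0 B=4)
Reached target in 2 moves.

Answer: 2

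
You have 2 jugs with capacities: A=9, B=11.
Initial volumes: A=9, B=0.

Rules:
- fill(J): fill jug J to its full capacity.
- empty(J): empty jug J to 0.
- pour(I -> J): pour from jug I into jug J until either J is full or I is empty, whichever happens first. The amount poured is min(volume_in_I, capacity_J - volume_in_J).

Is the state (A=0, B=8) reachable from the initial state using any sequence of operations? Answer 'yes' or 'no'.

BFS from (A=9, B=0):
  1. empty(A) -> (A=0 B=0)
  2. fill(B) -> (A=0 B=11)
  3. pour(B -> A) -> (A=9 B=2)
  4. empty(A) -> (A=0 B=2)
  5. pour(B -> A) -> (A=2 B=0)
  6. fill(B) -> (A=2 B=11)
  7. pour(B -> A) -> (A=9 B=4)
  8. empty(A) -> (A=0 B=4)
  9. pour(B -> A) -> (A=4 B=0)
  10. fill(B) -> (A=4 B=11)
  11. pour(B -> A) -> (A=9 B=6)
  12. empty(A) -> (A=0 B=6)
  13. pour(B -> A) -> (A=6 B=0)
  14. fill(B) -> (A=6 B=11)
  15. pour(B -> A) -> (A=9 B=8)
  16. empty(A) -> (A=0 B=8)
Target reached → yes.

Answer: yes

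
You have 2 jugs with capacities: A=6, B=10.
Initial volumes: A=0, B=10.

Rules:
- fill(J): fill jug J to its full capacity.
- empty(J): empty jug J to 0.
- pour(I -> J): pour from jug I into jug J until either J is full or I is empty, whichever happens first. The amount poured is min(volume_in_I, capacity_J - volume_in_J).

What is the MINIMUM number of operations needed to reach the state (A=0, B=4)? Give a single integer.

BFS from (A=0, B=10). One shortest path:
  1. pour(B -> A) -> (A=6 B=4)
  2. empty(A) -> (A=0 B=4)
Reached target in 2 moves.

Answer: 2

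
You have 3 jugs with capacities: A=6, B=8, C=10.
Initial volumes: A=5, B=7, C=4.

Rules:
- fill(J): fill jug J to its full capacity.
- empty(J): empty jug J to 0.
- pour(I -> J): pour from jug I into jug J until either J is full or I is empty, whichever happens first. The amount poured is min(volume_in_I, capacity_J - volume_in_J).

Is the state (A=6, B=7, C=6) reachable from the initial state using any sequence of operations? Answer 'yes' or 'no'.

BFS from (A=5, B=7, C=4):
  1. fill(A) -> (A=6 B=7 C=4)
  2. empty(C) -> (A=6 B=7 C=0)
  3. pour(A -> C) -> (A=0 B=7 C=6)
  4. fill(A) -> (A=6 B=7 C=6)
Target reached → yes.

Answer: yes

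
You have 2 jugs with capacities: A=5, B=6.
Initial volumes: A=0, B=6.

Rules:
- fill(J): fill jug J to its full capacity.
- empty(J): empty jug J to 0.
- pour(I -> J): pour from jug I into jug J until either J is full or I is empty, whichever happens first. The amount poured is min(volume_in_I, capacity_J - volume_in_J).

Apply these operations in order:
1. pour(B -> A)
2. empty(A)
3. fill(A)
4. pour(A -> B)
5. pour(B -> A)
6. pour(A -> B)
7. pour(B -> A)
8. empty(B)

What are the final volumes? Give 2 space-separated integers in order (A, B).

Step 1: pour(B -> A) -> (A=5 B=1)
Step 2: empty(A) -> (A=0 B=1)
Step 3: fill(A) -> (A=5 B=1)
Step 4: pour(A -> B) -> (A=0 B=6)
Step 5: pour(B -> A) -> (A=5 B=1)
Step 6: pour(A -> B) -> (A=0 B=6)
Step 7: pour(B -> A) -> (A=5 B=1)
Step 8: empty(B) -> (A=5 B=0)

Answer: 5 0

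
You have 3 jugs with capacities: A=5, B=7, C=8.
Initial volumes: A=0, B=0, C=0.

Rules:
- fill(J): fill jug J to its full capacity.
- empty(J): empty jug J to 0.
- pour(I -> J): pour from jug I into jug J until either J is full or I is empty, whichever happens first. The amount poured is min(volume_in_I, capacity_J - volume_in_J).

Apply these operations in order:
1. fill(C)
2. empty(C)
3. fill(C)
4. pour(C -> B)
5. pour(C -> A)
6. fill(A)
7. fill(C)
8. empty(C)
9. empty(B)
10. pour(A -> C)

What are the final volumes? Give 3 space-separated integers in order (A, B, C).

Answer: 0 0 5

Derivation:
Step 1: fill(C) -> (A=0 B=0 C=8)
Step 2: empty(C) -> (A=0 B=0 C=0)
Step 3: fill(C) -> (A=0 B=0 C=8)
Step 4: pour(C -> B) -> (A=0 B=7 C=1)
Step 5: pour(C -> A) -> (A=1 B=7 C=0)
Step 6: fill(A) -> (A=5 B=7 C=0)
Step 7: fill(C) -> (A=5 B=7 C=8)
Step 8: empty(C) -> (A=5 B=7 C=0)
Step 9: empty(B) -> (A=5 B=0 C=0)
Step 10: pour(A -> C) -> (A=0 B=0 C=5)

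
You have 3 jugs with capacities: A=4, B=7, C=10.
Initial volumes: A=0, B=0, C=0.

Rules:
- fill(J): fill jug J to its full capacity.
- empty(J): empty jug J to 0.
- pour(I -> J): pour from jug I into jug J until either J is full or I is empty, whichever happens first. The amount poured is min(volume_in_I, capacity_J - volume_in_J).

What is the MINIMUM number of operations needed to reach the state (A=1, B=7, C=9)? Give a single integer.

Answer: 7

Derivation:
BFS from (A=0, B=0, C=0). One shortest path:
  1. fill(C) -> (A=0 B=0 C=10)
  2. pour(C -> A) -> (A=4 B=0 C=6)
  3. pour(A -> B) -> (A=0 B=4 C=6)
  4. pour(C -> A) -> (A=4 B=4 C=2)
  5. pour(A -> B) -> (A=1 B=7 C=2)
  6. pour(B -> C) -> (A=1 B=0 C=9)
  7. fill(B) -> (A=1 B=7 C=9)
Reached target in 7 moves.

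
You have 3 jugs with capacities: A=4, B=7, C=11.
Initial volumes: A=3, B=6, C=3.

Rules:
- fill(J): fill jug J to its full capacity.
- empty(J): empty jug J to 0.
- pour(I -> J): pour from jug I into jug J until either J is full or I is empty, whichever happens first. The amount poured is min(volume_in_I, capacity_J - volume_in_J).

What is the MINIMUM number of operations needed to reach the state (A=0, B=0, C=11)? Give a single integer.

BFS from (A=3, B=6, C=3). One shortest path:
  1. empty(A) -> (A=0 B=6 C=3)
  2. empty(B) -> (A=0 B=0 C=3)
  3. fill(C) -> (A=0 B=0 C=11)
Reached target in 3 moves.

Answer: 3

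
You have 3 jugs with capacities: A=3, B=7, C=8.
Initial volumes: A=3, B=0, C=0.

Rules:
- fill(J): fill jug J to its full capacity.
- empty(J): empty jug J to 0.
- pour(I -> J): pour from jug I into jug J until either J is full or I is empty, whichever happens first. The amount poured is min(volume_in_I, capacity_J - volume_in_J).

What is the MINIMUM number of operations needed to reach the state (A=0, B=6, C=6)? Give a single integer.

Answer: 7

Derivation:
BFS from (A=3, B=0, C=0). One shortest path:
  1. pour(A -> B) -> (A=0 B=3 C=0)
  2. fill(A) -> (A=3 B=3 C=0)
  3. pour(A -> B) -> (A=0 B=6 C=0)
  4. fill(A) -> (A=3 B=6 C=0)
  5. pour(A -> C) -> (A=0 B=6 C=3)
  6. fill(A) -> (A=3 B=6 C=3)
  7. pour(A -> C) -> (A=0 B=6 C=6)
Reached target in 7 moves.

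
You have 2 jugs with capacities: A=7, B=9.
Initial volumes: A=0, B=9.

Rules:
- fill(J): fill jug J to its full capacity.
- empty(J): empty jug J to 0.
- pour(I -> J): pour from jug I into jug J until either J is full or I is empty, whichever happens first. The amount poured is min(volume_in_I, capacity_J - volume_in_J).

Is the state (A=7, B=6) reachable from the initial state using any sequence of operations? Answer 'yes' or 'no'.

Answer: yes

Derivation:
BFS from (A=0, B=9):
  1. pour(B -> A) -> (A=7 B=2)
  2. empty(A) -> (A=0 B=2)
  3. pour(B -> A) -> (A=2 B=0)
  4. fill(B) -> (A=2 B=9)
  5. pour(B -> A) -> (A=7 B=4)
  6. empty(A) -> (A=0 B=4)
  7. pour(B -> A) -> (A=4 B=0)
  8. fill(B) -> (A=4 B=9)
  9. pour(B -> A) -> (A=7 B=6)
Target reached → yes.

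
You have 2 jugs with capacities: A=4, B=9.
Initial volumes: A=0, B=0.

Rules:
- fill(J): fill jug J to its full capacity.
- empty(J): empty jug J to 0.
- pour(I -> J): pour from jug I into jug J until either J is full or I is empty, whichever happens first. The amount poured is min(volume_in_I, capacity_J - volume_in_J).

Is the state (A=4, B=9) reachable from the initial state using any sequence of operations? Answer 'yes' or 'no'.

BFS from (A=0, B=0):
  1. fill(A) -> (A=4 B=0)
  2. fill(B) -> (A=4 B=9)
Target reached → yes.

Answer: yes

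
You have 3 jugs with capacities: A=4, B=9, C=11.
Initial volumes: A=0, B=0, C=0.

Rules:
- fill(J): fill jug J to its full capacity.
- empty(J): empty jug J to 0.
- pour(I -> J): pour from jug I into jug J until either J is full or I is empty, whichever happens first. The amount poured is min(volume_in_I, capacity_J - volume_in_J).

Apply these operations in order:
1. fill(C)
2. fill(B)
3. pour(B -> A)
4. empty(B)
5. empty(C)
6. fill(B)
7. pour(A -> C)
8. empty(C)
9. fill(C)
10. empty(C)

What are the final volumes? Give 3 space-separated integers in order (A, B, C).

Answer: 0 9 0

Derivation:
Step 1: fill(C) -> (A=0 B=0 C=11)
Step 2: fill(B) -> (A=0 B=9 C=11)
Step 3: pour(B -> A) -> (A=4 B=5 C=11)
Step 4: empty(B) -> (A=4 B=0 C=11)
Step 5: empty(C) -> (A=4 B=0 C=0)
Step 6: fill(B) -> (A=4 B=9 C=0)
Step 7: pour(A -> C) -> (A=0 B=9 C=4)
Step 8: empty(C) -> (A=0 B=9 C=0)
Step 9: fill(C) -> (A=0 B=9 C=11)
Step 10: empty(C) -> (A=0 B=9 C=0)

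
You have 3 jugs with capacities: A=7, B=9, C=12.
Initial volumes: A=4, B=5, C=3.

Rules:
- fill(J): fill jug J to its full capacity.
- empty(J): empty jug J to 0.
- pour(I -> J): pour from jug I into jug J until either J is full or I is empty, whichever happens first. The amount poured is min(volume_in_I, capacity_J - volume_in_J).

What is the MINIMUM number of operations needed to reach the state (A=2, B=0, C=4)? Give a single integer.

BFS from (A=4, B=5, C=3). One shortest path:
  1. fill(B) -> (A=4 B=9 C=3)
  2. empty(C) -> (A=4 B=9 C=0)
  3. pour(A -> C) -> (A=0 B=9 C=4)
  4. pour(B -> A) -> (A=7 B=2 C=4)
  5. empty(A) -> (A=0 B=2 C=4)
  6. pour(B -> A) -> (A=2 B=0 C=4)
Reached target in 6 moves.

Answer: 6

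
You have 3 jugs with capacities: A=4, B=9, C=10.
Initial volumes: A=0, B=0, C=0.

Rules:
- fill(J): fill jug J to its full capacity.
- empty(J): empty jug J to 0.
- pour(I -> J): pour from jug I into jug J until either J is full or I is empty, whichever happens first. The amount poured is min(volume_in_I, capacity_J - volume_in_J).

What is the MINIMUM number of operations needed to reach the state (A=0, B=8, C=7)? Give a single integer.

Answer: 8

Derivation:
BFS from (A=0, B=0, C=0). One shortest path:
  1. fill(C) -> (A=0 B=0 C=10)
  2. pour(C -> B) -> (A=0 B=9 C=1)
  3. pour(C -> A) -> (A=1 B=9 C=0)
  4. pour(B -> C) -> (A=1 B=0 C=9)
  5. fill(B) -> (A=1 B=9 C=9)
  6. pour(B -> C) -> (A=1 B=8 C=10)
  7. pour(C -> A) -> (A=4 B=8 C=7)
  8. empty(A) -> (A=0 B=8 C=7)
Reached target in 8 moves.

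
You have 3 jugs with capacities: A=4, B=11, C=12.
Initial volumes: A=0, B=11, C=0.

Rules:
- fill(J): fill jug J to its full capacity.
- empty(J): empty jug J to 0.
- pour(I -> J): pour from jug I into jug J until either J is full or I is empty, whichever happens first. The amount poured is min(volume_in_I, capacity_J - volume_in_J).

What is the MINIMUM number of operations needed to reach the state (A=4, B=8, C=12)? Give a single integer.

Answer: 5

Derivation:
BFS from (A=0, B=11, C=0). One shortest path:
  1. empty(B) -> (A=0 B=0 C=0)
  2. fill(C) -> (A=0 B=0 C=12)
  3. pour(C -> A) -> (A=4 B=0 C=8)
  4. pour(C -> B) -> (A=4 B=8 C=0)
  5. fill(C) -> (A=4 B=8 C=12)
Reached target in 5 moves.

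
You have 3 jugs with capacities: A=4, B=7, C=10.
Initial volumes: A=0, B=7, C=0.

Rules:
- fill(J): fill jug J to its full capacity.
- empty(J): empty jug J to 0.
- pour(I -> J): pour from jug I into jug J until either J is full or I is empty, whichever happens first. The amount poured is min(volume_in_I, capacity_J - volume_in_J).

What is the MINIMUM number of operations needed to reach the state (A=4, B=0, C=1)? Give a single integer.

Answer: 6

Derivation:
BFS from (A=0, B=7, C=0). One shortest path:
  1. fill(A) -> (A=4 B=7 C=0)
  2. pour(A -> C) -> (A=0 B=7 C=4)
  3. fill(A) -> (A=4 B=7 C=4)
  4. pour(B -> C) -> (A=4 B=1 C=10)
  5. empty(C) -> (A=4 B=1 C=0)
  6. pour(B -> C) -> (A=4 B=0 C=1)
Reached target in 6 moves.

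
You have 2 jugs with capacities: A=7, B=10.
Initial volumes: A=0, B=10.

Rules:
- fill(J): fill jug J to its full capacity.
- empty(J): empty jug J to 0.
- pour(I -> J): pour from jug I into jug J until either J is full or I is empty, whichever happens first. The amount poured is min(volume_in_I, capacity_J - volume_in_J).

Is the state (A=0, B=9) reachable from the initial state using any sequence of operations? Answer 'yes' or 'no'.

Answer: yes

Derivation:
BFS from (A=0, B=10):
  1. pour(B -> A) -> (A=7 B=3)
  2. empty(A) -> (A=0 B=3)
  3. pour(B -> A) -> (A=3 B=0)
  4. fill(B) -> (A=3 B=10)
  5. pour(B -> A) -> (A=7 B=6)
  6. empty(A) -> (A=0 B=6)
  7. pour(B -> A) -> (A=6 B=0)
  8. fill(B) -> (A=6 B=10)
  9. pour(B -> A) -> (A=7 B=9)
  10. empty(A) -> (A=0 B=9)
Target reached → yes.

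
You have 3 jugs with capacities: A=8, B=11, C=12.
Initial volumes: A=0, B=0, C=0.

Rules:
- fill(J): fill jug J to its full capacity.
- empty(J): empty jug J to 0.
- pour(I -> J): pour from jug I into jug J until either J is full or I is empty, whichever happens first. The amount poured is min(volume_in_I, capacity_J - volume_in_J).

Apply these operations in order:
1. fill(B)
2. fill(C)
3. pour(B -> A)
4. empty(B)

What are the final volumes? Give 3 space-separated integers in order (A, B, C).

Step 1: fill(B) -> (A=0 B=11 C=0)
Step 2: fill(C) -> (A=0 B=11 C=12)
Step 3: pour(B -> A) -> (A=8 B=3 C=12)
Step 4: empty(B) -> (A=8 B=0 C=12)

Answer: 8 0 12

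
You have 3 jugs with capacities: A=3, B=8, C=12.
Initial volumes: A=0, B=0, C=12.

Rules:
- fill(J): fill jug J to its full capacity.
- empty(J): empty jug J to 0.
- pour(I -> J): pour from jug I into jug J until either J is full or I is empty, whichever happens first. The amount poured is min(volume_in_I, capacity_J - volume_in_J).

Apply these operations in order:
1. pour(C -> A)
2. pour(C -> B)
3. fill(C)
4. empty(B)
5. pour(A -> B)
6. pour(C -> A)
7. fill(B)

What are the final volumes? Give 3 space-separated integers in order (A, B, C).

Answer: 3 8 9

Derivation:
Step 1: pour(C -> A) -> (A=3 B=0 C=9)
Step 2: pour(C -> B) -> (A=3 B=8 C=1)
Step 3: fill(C) -> (A=3 B=8 C=12)
Step 4: empty(B) -> (A=3 B=0 C=12)
Step 5: pour(A -> B) -> (A=0 B=3 C=12)
Step 6: pour(C -> A) -> (A=3 B=3 C=9)
Step 7: fill(B) -> (A=3 B=8 C=9)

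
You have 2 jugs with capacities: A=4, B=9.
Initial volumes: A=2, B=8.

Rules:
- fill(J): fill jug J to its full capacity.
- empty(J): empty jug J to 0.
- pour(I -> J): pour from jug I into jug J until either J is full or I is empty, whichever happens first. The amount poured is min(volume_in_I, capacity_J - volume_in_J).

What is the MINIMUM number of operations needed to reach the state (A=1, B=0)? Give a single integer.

BFS from (A=2, B=8). One shortest path:
  1. pour(A -> B) -> (A=1 B=9)
  2. empty(B) -> (A=1 B=0)
Reached target in 2 moves.

Answer: 2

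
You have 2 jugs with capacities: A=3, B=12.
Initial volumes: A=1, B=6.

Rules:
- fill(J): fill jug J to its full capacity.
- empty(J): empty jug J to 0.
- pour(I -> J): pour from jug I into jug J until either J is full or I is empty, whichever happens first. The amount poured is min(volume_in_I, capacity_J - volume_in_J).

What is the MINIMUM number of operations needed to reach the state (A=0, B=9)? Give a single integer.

Answer: 2

Derivation:
BFS from (A=1, B=6). One shortest path:
  1. fill(A) -> (A=3 B=6)
  2. pour(A -> B) -> (A=0 B=9)
Reached target in 2 moves.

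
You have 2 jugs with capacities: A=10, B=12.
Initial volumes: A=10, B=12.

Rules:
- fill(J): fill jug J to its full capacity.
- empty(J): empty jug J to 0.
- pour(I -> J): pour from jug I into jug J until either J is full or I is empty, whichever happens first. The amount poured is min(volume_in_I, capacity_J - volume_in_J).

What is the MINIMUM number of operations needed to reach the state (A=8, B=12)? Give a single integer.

Answer: 4

Derivation:
BFS from (A=10, B=12). One shortest path:
  1. empty(B) -> (A=10 B=0)
  2. pour(A -> B) -> (A=0 B=10)
  3. fill(A) -> (A=10 B=10)
  4. pour(A -> B) -> (A=8 B=12)
Reached target in 4 moves.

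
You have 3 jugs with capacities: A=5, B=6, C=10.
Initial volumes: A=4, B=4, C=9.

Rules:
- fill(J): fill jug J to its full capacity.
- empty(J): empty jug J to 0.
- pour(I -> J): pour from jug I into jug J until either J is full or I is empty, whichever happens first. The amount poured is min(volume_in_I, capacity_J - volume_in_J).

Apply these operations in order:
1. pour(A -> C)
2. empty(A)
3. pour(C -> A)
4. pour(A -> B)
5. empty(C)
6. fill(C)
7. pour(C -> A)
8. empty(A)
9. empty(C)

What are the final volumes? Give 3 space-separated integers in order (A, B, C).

Answer: 0 6 0

Derivation:
Step 1: pour(A -> C) -> (A=3 B=4 C=10)
Step 2: empty(A) -> (A=0 B=4 C=10)
Step 3: pour(C -> A) -> (A=5 B=4 C=5)
Step 4: pour(A -> B) -> (A=3 B=6 C=5)
Step 5: empty(C) -> (A=3 B=6 C=0)
Step 6: fill(C) -> (A=3 B=6 C=10)
Step 7: pour(C -> A) -> (A=5 B=6 C=8)
Step 8: empty(A) -> (A=0 B=6 C=8)
Step 9: empty(C) -> (A=0 B=6 C=0)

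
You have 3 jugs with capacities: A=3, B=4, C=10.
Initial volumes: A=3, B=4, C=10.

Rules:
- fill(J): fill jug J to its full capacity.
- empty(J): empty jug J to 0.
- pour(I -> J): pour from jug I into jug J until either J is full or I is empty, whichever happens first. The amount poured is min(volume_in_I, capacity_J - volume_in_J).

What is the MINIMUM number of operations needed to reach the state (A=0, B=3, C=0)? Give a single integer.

Answer: 3

Derivation:
BFS from (A=3, B=4, C=10). One shortest path:
  1. empty(B) -> (A=3 B=0 C=10)
  2. empty(C) -> (A=3 B=0 C=0)
  3. pour(A -> B) -> (A=0 B=3 C=0)
Reached target in 3 moves.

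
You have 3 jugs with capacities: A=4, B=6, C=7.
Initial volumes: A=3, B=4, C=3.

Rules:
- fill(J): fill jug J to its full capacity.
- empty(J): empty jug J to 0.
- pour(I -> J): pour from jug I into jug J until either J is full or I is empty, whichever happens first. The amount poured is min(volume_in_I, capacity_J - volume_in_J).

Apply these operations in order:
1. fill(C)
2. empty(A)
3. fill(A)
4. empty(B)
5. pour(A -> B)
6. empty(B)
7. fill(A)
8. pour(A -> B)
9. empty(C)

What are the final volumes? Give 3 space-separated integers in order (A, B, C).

Step 1: fill(C) -> (A=3 B=4 C=7)
Step 2: empty(A) -> (A=0 B=4 C=7)
Step 3: fill(A) -> (A=4 B=4 C=7)
Step 4: empty(B) -> (A=4 B=0 C=7)
Step 5: pour(A -> B) -> (A=0 B=4 C=7)
Step 6: empty(B) -> (A=0 B=0 C=7)
Step 7: fill(A) -> (A=4 B=0 C=7)
Step 8: pour(A -> B) -> (A=0 B=4 C=7)
Step 9: empty(C) -> (A=0 B=4 C=0)

Answer: 0 4 0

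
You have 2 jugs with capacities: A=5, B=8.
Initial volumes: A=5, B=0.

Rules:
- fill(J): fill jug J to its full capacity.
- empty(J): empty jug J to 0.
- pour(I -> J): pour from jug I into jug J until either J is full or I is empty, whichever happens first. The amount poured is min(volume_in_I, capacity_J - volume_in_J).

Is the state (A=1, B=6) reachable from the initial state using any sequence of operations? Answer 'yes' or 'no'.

BFS explored all 26 reachable states.
Reachable set includes: (0,0), (0,1), (0,2), (0,3), (0,4), (0,5), (0,6), (0,7), (0,8), (1,0), (1,8), (2,0) ...
Target (A=1, B=6) not in reachable set → no.

Answer: no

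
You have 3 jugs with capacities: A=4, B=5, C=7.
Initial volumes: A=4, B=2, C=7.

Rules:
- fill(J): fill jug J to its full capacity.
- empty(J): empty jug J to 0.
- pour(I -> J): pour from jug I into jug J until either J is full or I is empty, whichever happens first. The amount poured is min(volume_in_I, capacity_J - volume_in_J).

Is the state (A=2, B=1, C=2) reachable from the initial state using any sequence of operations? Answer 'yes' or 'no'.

BFS explored all 168 reachable states.
Reachable set includes: (0,0,0), (0,0,1), (0,0,2), (0,0,3), (0,0,4), (0,0,5), (0,0,6), (0,0,7), (0,1,0), (0,1,1), (0,1,2), (0,1,3) ...
Target (A=2, B=1, C=2) not in reachable set → no.

Answer: no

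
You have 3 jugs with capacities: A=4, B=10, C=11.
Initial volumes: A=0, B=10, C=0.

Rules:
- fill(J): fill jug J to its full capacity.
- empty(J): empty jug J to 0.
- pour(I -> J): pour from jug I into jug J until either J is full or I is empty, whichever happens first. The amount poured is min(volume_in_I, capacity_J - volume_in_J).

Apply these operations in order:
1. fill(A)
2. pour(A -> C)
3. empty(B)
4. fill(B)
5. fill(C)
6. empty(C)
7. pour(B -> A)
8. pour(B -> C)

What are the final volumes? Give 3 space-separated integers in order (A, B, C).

Step 1: fill(A) -> (A=4 B=10 C=0)
Step 2: pour(A -> C) -> (A=0 B=10 C=4)
Step 3: empty(B) -> (A=0 B=0 C=4)
Step 4: fill(B) -> (A=0 B=10 C=4)
Step 5: fill(C) -> (A=0 B=10 C=11)
Step 6: empty(C) -> (A=0 B=10 C=0)
Step 7: pour(B -> A) -> (A=4 B=6 C=0)
Step 8: pour(B -> C) -> (A=4 B=0 C=6)

Answer: 4 0 6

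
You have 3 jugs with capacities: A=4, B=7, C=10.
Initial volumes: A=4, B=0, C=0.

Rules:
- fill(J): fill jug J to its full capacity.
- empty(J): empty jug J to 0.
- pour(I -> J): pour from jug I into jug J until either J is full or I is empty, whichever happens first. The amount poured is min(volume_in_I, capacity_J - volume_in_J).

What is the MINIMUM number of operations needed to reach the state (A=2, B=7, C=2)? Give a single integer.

Answer: 7

Derivation:
BFS from (A=4, B=0, C=0). One shortest path:
  1. fill(B) -> (A=4 B=7 C=0)
  2. pour(A -> C) -> (A=0 B=7 C=4)
  3. pour(B -> C) -> (A=0 B=1 C=10)
  4. pour(C -> A) -> (A=4 B=1 C=6)
  5. pour(A -> B) -> (A=0 B=5 C=6)
  6. pour(C -> A) -> (A=4 B=5 C=2)
  7. pour(A -> B) -> (A=2 B=7 C=2)
Reached target in 7 moves.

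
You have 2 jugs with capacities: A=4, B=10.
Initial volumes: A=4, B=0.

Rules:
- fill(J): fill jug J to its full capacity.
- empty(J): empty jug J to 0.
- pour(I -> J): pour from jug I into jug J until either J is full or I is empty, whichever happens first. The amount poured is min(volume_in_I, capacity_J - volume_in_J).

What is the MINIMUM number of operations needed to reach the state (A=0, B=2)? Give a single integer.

Answer: 6

Derivation:
BFS from (A=4, B=0). One shortest path:
  1. empty(A) -> (A=0 B=0)
  2. fill(B) -> (A=0 B=10)
  3. pour(B -> A) -> (A=4 B=6)
  4. empty(A) -> (A=0 B=6)
  5. pour(B -> A) -> (A=4 B=2)
  6. empty(A) -> (A=0 B=2)
Reached target in 6 moves.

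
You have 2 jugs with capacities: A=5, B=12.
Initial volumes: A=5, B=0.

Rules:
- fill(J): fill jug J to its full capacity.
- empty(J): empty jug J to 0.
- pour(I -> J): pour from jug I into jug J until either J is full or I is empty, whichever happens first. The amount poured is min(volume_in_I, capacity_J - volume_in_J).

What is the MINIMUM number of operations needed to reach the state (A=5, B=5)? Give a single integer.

BFS from (A=5, B=0). One shortest path:
  1. pour(A -> B) -> (A=0 B=5)
  2. fill(A) -> (A=5 B=5)
Reached target in 2 moves.

Answer: 2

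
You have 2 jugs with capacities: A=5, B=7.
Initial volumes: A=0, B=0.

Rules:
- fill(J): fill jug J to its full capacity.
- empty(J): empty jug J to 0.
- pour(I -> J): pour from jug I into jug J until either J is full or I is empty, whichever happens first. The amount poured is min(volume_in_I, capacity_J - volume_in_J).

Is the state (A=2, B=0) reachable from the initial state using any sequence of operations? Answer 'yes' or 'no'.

Answer: yes

Derivation:
BFS from (A=0, B=0):
  1. fill(B) -> (A=0 B=7)
  2. pour(B -> A) -> (A=5 B=2)
  3. empty(A) -> (A=0 B=2)
  4. pour(B -> A) -> (A=2 B=0)
Target reached → yes.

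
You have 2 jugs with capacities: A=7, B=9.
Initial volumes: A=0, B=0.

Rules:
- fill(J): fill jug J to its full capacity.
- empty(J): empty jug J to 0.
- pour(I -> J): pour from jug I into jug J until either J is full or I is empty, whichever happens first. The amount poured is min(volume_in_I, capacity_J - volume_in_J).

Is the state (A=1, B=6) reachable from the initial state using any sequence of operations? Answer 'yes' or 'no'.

BFS explored all 32 reachable states.
Reachable set includes: (0,0), (0,1), (0,2), (0,3), (0,4), (0,5), (0,6), (0,7), (0,8), (0,9), (1,0), (1,9) ...
Target (A=1, B=6) not in reachable set → no.

Answer: no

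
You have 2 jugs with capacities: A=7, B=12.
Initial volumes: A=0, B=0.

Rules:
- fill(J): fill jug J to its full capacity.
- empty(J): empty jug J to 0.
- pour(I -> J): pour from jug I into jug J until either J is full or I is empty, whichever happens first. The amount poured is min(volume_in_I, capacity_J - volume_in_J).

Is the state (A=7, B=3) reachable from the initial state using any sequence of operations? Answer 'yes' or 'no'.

BFS from (A=0, B=0):
  1. fill(B) -> (A=0 B=12)
  2. pour(B -> A) -> (A=7 B=5)
  3. empty(A) -> (A=0 B=5)
  4. pour(B -> A) -> (A=5 B=0)
  5. fill(B) -> (A=5 B=12)
  6. pour(B -> A) -> (A=7 B=10)
  7. empty(A) -> (A=0 B=10)
  8. pour(B -> A) -> (A=7 B=3)
Target reached → yes.

Answer: yes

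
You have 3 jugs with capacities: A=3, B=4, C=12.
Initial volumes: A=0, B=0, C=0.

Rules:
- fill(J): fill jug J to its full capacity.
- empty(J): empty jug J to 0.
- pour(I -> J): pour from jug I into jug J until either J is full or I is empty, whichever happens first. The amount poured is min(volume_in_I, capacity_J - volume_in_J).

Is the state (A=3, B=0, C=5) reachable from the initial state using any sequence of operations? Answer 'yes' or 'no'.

BFS from (A=0, B=0, C=0):
  1. fill(C) -> (A=0 B=0 C=12)
  2. pour(C -> A) -> (A=3 B=0 C=9)
  3. pour(C -> B) -> (A=3 B=4 C=5)
  4. empty(B) -> (A=3 B=0 C=5)
Target reached → yes.

Answer: yes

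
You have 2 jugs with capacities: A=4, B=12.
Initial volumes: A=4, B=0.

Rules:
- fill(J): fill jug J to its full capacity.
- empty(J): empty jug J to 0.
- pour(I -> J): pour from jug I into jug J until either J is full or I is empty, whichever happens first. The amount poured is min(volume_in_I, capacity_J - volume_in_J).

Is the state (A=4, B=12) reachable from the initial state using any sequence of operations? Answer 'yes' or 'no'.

Answer: yes

Derivation:
BFS from (A=4, B=0):
  1. fill(B) -> (A=4 B=12)
Target reached → yes.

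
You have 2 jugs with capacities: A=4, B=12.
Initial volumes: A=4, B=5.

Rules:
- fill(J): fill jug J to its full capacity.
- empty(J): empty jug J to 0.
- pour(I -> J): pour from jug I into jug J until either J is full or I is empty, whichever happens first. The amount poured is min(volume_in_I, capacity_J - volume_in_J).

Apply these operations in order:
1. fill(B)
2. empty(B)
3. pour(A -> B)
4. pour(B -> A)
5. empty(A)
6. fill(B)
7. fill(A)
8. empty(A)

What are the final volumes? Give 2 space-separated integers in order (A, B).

Answer: 0 12

Derivation:
Step 1: fill(B) -> (A=4 B=12)
Step 2: empty(B) -> (A=4 B=0)
Step 3: pour(A -> B) -> (A=0 B=4)
Step 4: pour(B -> A) -> (A=4 B=0)
Step 5: empty(A) -> (A=0 B=0)
Step 6: fill(B) -> (A=0 B=12)
Step 7: fill(A) -> (A=4 B=12)
Step 8: empty(A) -> (A=0 B=12)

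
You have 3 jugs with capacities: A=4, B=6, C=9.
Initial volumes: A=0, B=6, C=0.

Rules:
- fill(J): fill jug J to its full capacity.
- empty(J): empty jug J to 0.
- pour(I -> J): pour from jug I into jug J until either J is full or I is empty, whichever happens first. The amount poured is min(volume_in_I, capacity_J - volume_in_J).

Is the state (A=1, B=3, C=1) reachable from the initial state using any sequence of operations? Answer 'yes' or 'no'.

Answer: no

Derivation:
BFS explored all 230 reachable states.
Reachable set includes: (0,0,0), (0,0,1), (0,0,2), (0,0,3), (0,0,4), (0,0,5), (0,0,6), (0,0,7), (0,0,8), (0,0,9), (0,1,0), (0,1,1) ...
Target (A=1, B=3, C=1) not in reachable set → no.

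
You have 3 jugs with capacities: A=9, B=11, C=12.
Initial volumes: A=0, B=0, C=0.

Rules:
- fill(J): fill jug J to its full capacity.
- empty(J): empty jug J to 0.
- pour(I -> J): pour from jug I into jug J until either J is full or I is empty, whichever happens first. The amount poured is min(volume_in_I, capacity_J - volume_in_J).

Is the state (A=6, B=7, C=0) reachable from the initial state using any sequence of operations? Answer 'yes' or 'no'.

Answer: yes

Derivation:
BFS from (A=0, B=0, C=0):
  1. fill(C) -> (A=0 B=0 C=12)
  2. pour(C -> A) -> (A=9 B=0 C=3)
  3. pour(A -> B) -> (A=0 B=9 C=3)
  4. pour(C -> A) -> (A=3 B=9 C=0)
  5. fill(C) -> (A=3 B=9 C=12)
  6. pour(C -> A) -> (A=9 B=9 C=6)
  7. pour(A -> B) -> (A=7 B=11 C=6)
  8. empty(B) -> (A=7 B=0 C=6)
  9. pour(A -> B) -> (A=0 B=7 C=6)
  10. pour(C -> A) -> (A=6 B=7 C=0)
Target reached → yes.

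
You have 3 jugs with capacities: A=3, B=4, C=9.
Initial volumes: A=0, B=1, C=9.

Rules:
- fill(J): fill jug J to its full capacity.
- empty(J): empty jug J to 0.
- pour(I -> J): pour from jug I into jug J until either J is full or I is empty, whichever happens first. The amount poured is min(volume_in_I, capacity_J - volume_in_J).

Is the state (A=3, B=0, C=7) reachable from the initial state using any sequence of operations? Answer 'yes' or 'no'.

Answer: yes

Derivation:
BFS from (A=0, B=1, C=9):
  1. pour(B -> A) -> (A=1 B=0 C=9)
  2. pour(C -> A) -> (A=3 B=0 C=7)
Target reached → yes.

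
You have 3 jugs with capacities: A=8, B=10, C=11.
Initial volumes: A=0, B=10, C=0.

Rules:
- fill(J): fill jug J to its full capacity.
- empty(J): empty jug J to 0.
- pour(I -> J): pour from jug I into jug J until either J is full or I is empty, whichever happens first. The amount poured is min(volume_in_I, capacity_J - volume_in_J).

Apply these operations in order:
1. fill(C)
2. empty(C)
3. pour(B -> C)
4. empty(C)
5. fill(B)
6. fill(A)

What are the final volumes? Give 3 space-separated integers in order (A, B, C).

Answer: 8 10 0

Derivation:
Step 1: fill(C) -> (A=0 B=10 C=11)
Step 2: empty(C) -> (A=0 B=10 C=0)
Step 3: pour(B -> C) -> (A=0 B=0 C=10)
Step 4: empty(C) -> (A=0 B=0 C=0)
Step 5: fill(B) -> (A=0 B=10 C=0)
Step 6: fill(A) -> (A=8 B=10 C=0)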